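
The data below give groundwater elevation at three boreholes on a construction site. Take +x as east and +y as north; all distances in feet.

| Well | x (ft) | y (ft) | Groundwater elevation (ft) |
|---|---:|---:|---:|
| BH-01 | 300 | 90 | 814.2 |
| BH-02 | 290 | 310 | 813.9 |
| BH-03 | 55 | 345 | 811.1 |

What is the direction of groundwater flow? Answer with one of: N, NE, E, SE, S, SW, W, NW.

Differences from BH-01: to BH-02 (Δx, Δy, Δh) = (-10, 220, -0.3); to BH-03 = (-245, 255, -3.1).
Solve a·Δx + b·Δy = Δh: det = (-10)·255 − (-245)·220 = 51350.
∂h/∂x = [(-0.3)·255 − (-3.1)·220] / 51350 = +0.01179
∂h/∂y = [(-10)·(-3.1) − (-245)·(-0.3)] / 51350 = -0.0008277
Flow = −∇h = (-0.01179 east, +0.0008277 north), which points west.

W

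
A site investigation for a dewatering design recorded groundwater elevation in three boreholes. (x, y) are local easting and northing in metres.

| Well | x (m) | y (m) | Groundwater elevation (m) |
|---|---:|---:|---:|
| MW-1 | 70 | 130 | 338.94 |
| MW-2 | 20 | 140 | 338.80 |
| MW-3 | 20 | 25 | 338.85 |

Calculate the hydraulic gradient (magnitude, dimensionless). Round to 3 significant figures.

With h = a·x + b·y + c and MW-1 as origin, the differences give:
  (-50)·a + 10·b = -0.14
  (-50)·a + (-105)·b = -0.09
Eliminate b (×(-105) and ×10, subtract): 5750·a = 15.600 → a = ∂h/∂x = +0.002713
Back-substitute: b = ∂h/∂y = -0.0004348.
|∇h| = √(0.002713² + -0.0004348²) = 0.002748

0.00275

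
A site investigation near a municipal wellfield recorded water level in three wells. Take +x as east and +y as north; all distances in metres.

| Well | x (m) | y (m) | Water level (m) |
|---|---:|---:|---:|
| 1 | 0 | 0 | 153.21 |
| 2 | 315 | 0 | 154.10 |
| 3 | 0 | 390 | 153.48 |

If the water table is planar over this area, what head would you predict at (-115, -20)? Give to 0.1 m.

∂h/∂x = (154.10 − 153.21) / (315 − 0) = +0.002825
∂h/∂y = (153.48 − 153.21) / (390 − 0) = +0.0006923
h(-115, -20) = 153.21 + (+0.002825)·(-115) + (+0.0006923)·(-20) = 153.21 -0.325 -0.014 = 152.871 m.

152.9 m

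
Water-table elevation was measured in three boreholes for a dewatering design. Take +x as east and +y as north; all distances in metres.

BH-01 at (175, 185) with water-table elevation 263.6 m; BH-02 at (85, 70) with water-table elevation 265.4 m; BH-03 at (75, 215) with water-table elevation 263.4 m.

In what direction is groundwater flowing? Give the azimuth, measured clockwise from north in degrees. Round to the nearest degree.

Differences from BH-01: to BH-02 (Δx, Δy, Δh) = (-90, -115, +1.8); to BH-03 = (-100, 30, -0.2).
Solve a·Δx + b·Δy = Δh: det = (-90)·30 − (-100)·(-115) = -14200.
∂h/∂x = [(+1.8)·30 − (-0.2)·(-115)] / -14200 = -0.002183
∂h/∂y = [(-90)·(-0.2) − (-100)·(+1.8)] / -14200 = -0.01394
Flow direction (−∇h) has components (+0.002183 E, +0.01394 N).
Azimuth = atan2(E, N) = atan2(+0.002183, +0.01394) = 8.9° ≈ 009°.

009°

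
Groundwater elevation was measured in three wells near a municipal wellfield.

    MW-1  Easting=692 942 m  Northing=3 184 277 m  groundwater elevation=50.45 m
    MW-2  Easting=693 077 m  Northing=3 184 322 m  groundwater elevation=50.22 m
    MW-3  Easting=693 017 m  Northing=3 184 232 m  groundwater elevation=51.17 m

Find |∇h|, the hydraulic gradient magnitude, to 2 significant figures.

With h = a·x + b·y + c and MW-1 as origin, the differences give:
  135·a + 45·b = -0.23
  75·a + (-45)·b = +0.72
Eliminate b (×(-45) and ×45, subtract): -9450·a = -22.050 → a = ∂h/∂x = +0.002333
Back-substitute: b = ∂h/∂y = -0.01211.
|∇h| = √(0.002333² + -0.01211²) = 0.01233

0.012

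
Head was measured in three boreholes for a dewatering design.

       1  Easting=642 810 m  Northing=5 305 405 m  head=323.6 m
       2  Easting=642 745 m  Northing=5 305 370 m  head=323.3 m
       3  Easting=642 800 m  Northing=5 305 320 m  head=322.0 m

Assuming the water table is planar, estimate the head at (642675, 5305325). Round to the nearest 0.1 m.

Taking 1 as reference: 2−1 = (-65, -35, -0.3); 3−1 = (-10, -85, -1.6).
Solve a·Δx + b·Δy = Δh: det = (-65)·(-85) − (-10)·(-35) = 5175.
∂h/∂x = [(-0.3)·(-85) − (-1.6)·(-35)] / 5175 = -0.005894
∂h/∂y = [(-65)·(-1.6) − (-10)·(-0.3)] / 5175 = +0.01952
h(642675, 5305325) = 323.6 + (-0.005894)·(-135) + (+0.01952)·(-80) = 323.6 +0.796 -1.561 = 322.834 m.

322.8 m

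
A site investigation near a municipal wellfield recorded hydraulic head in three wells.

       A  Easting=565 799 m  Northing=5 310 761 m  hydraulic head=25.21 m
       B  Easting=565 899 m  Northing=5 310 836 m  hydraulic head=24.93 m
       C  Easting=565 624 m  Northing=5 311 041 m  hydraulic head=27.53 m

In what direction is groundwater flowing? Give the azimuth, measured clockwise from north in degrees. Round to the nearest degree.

With h = a·x + b·y + c and A as origin, the differences give:
  100·a + 75·b = -0.28
  (-175)·a + 280·b = +2.32
Eliminate b (×280 and ×75, subtract): 41125·a = -252.400 → a = ∂h/∂x = -0.006137
Back-substitute: b = ∂h/∂y = +0.004450.
Flow direction (−∇h) has components (+0.006137 E, -0.004450 N).
Azimuth = atan2(E, N) = atan2(+0.006137, -0.004450) = 125.9° ≈ 126°.

126°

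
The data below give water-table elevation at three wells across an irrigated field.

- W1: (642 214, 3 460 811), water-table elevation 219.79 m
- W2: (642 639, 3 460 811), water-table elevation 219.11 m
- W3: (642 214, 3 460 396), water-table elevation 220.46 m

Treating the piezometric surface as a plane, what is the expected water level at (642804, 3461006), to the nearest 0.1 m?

218.5 m

∂h/∂x = (219.11 − 219.79) / (642639 − 642214) = -0.001600
∂h/∂y = (220.46 − 219.79) / (3460396 − 3460811) = -0.001614
h(642804, 3461006) = 219.79 + (-0.001600)·(590) + (-0.001614)·(195) = 219.79 -0.944 -0.315 = 218.531 m.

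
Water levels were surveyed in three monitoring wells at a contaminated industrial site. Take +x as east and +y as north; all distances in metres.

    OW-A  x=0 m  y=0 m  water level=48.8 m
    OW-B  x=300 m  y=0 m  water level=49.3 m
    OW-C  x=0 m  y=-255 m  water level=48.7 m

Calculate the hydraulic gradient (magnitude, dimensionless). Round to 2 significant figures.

∂h/∂x = (49.3 − 48.8) / (300 − 0) = +0.001667
∂h/∂y = (48.7 − 48.8) / (-255 − 0) = +0.0003922
|∇h| = √(0.001667² + 0.0003922²) = 0.001713

0.0017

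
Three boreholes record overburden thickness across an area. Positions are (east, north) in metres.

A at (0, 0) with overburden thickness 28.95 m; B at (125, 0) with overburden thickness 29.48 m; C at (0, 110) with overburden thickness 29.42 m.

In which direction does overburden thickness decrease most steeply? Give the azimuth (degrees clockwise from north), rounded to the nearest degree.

∂d/∂x = (29.48 − 28.95) / (125 − 0) = +0.004240
∂d/∂y = (29.42 − 28.95) / (110 − 0) = +0.004273
Steepest decrease is along −∇f: components (-0.004240 E, -0.004273 N).
Azimuth = atan2(-0.004240, -0.004273) = 224.8° ≈ 225°.

225°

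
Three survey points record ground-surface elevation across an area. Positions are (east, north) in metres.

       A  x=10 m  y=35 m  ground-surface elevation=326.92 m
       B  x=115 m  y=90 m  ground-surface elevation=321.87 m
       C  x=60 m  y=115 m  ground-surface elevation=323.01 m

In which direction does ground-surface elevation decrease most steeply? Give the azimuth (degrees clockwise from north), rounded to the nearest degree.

Differences from A: to B (Δx, Δy, Δh) = (105, 55, -5.05); to C = (50, 80, -3.91).
Determinant of the coordinate differences = 105·80 − 50·55 = 5650.
∂z/∂x = [(-5.05)·80 − (-3.91)·55] / 5650 = -0.03344
∂z/∂y = [105·(-3.91) − 50·(-5.05)] / 5650 = -0.02797
Steepest decrease is along −∇f: components (+0.03344 E, +0.02797 N).
Azimuth = atan2(+0.03344, +0.02797) = 50.1° ≈ 050°.

050°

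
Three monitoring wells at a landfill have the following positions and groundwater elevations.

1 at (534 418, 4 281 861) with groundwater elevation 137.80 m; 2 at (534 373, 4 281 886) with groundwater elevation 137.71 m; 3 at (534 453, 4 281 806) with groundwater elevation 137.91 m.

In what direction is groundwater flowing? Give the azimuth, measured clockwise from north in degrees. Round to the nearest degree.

Taking 1 as reference: 2−1 = (-45, 25, -0.09); 3−1 = (35, -55, +0.11).
Determinant of the coordinate differences = (-45)·(-55) − 35·25 = 1600.
∂h/∂x = [(-0.09)·(-55) − (+0.11)·25] / 1600 = +0.001375
∂h/∂y = [(-45)·(+0.11) − 35·(-0.09)] / 1600 = -0.001125
Flow direction (−∇h) has components (-0.001375 E, +0.001125 N).
Azimuth = atan2(E, N) = atan2(-0.001375, +0.001125) = 309.3° ≈ 309°.

309°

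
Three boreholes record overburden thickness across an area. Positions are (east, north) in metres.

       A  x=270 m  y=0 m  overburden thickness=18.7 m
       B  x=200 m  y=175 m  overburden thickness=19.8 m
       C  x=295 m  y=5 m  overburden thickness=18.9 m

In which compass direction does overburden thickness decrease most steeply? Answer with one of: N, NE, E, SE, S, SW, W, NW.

Three-point gradient (reference A): Δ to B = (-70, 175, +1.1), Δ to C = (25, 5, +0.2).
∂d/∂x = +0.006243, ∂d/∂y = +0.008783 (det = -4725).
Steepest decrease is along −∇f = (-0.006243 E, -0.008783 N) → southwest.

SW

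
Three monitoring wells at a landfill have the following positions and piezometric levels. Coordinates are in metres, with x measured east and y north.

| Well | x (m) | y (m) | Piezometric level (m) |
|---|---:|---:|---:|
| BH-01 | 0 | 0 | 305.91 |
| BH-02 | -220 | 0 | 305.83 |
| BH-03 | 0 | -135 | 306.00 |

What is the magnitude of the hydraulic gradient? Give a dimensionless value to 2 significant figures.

∂h/∂x = (305.83 − 305.91) / (-220 − 0) = +0.0003636
∂h/∂y = (306.00 − 305.91) / (-135 − 0) = -0.0006667
|∇h| = √(0.0003636² + -0.0006667²) = 0.0007594

0.00076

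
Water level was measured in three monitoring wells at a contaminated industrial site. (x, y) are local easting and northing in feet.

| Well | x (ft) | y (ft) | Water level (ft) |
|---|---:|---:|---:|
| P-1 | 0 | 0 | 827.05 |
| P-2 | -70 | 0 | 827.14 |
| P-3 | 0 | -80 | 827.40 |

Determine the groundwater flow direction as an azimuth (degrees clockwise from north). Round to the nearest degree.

016°

∂h/∂x = (827.14 − 827.05) / (-70 − 0) = -0.001286
∂h/∂y = (827.40 − 827.05) / (-80 − 0) = -0.004375
Flow direction (−∇h) has components (+0.001286 E, +0.004375 N).
Azimuth = atan2(E, N) = atan2(+0.001286, +0.004375) = 16.4° ≈ 016°.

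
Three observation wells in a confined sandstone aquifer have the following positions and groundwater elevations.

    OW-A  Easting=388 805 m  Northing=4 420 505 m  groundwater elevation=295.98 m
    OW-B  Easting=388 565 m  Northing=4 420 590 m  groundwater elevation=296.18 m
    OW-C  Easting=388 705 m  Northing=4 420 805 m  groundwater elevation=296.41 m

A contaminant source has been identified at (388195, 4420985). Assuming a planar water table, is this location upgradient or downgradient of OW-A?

upgradient

Differences from OW-A: to OW-B (Δx, Δy, Δh) = (-240, 85, +0.20); to OW-C = (-100, 300, +0.43).
Determinant of the coordinate differences = (-240)·300 − (-100)·85 = -63500.
∂h/∂x = [(+0.20)·300 − (+0.43)·85] / -63500 = -0.0003693
∂h/∂y = [(-240)·(+0.43) − (-100)·(+0.20)] / -63500 = +0.001310
Head at (388195, 4420985) = 295.98 + (-0.0003693)·(-610) + (+0.001310)·(480) = 296.83 m.
That is higher than the 295.98 m at OW-A, so the point is upgradient.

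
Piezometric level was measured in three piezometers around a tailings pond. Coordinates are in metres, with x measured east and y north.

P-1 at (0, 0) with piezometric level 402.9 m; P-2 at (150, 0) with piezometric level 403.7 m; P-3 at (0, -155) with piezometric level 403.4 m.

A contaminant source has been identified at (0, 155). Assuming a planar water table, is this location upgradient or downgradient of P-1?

∂h/∂x = (403.7 − 402.9) / (150 − 0) = +0.005333
∂h/∂y = (403.4 − 402.9) / (-155 − 0) = -0.003226
Head at (0, 155) = 402.9 + (+0.005333)·(0) + (-0.003226)·(155) = 402.40 m.
That is lower than the 402.9 m at P-1, so the point is downgradient.

downgradient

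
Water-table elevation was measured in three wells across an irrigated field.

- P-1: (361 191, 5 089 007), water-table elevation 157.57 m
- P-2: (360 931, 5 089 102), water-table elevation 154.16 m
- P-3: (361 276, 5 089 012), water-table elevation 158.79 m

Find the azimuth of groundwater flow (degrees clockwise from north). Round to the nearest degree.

Three-point gradient (reference P-1): Δ to P-2 = (-260, 95, -3.41), Δ to P-3 = (85, 5, +1.22).
∂h/∂x = +0.01418, ∂h/∂y = +0.002917 (det = -9375).
Flow direction (−∇h) has components (-0.01418 E, -0.002917 N).
Azimuth = atan2(E, N) = atan2(-0.01418, -0.002917) = 258.4° ≈ 258°.

258°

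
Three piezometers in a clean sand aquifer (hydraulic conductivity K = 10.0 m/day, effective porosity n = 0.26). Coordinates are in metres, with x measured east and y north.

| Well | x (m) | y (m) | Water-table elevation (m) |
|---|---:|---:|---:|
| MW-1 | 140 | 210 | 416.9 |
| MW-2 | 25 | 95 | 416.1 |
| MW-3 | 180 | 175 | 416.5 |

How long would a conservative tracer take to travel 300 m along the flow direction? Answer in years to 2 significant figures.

With h = a·x + b·y + c and MW-1 as origin, the differences give:
  (-115)·a + (-115)·b = -0.8
  40·a + (-35)·b = -0.4
Eliminate b (×(-35) and ×(-115), subtract): 8625·a = -18.00 → a = ∂h/∂x = -0.002087
Back-substitute: b = ∂h/∂y = +0.009043.
|∇h| = √(-0.002087² + 0.009043²) = 0.009281
Seepage velocity v = K·i/n = 10.0 × 0.009281 / 0.26 = 0.357 m/day.
t = 300 / 0.357 = 840.3 days = 2.3 years.

2.3 years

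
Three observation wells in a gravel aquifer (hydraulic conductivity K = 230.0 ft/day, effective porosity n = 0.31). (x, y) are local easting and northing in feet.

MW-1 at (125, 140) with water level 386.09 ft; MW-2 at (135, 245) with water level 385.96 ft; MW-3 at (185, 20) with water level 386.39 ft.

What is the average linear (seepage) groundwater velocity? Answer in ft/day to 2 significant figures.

With h = a·x + b·y + c and MW-1 as origin, the differences give:
  10·a + 105·b = -0.13
  60·a + (-120)·b = +0.30
Eliminate b (×(-120) and ×105, subtract): -7500·a = -15.900 → a = ∂h/∂x = +0.002120
Back-substitute: b = ∂h/∂y = -0.001440.
|∇h| = √(0.002120² + -0.001440²) = 0.002563
Seepage velocity v = K·i/n = 230.0 × 0.002563 / 0.31 = 1.902 ft/day.

1.9 ft/day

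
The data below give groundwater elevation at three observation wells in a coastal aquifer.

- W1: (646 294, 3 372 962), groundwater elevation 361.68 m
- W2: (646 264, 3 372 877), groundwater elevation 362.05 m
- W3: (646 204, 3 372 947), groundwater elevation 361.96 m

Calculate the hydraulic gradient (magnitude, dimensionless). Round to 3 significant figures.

0.00429

Differences from W1: to W2 (Δx, Δy, Δh) = (-30, -85, +0.37); to W3 = (-90, -15, +0.28).
Solve a·Δx + b·Δy = Δh: det = (-30)·(-15) − (-90)·(-85) = -7200.
∂h/∂x = [(+0.37)·(-15) − (+0.28)·(-85)] / -7200 = -0.002535
∂h/∂y = [(-30)·(+0.28) − (-90)·(+0.37)] / -7200 = -0.003458
|∇h| = √(-0.002535² + -0.003458²) = 0.004288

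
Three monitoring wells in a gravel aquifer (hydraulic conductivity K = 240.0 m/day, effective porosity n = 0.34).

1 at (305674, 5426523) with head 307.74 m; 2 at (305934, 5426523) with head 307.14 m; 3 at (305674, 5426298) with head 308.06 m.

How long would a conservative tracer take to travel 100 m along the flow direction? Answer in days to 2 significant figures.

52 days

∂h/∂x = (307.14 − 307.74) / (305934 − 305674) = -0.002308
∂h/∂y = (308.06 − 307.74) / (5426298 − 5426523) = -0.001422
|∇h| = √(-0.002308² + -0.001422²) = 0.002711
Seepage velocity v = K·i/n = 240.0 × 0.002711 / 0.34 = 1.914 m/day.
t = 100 / 1.914 = 52.25 days.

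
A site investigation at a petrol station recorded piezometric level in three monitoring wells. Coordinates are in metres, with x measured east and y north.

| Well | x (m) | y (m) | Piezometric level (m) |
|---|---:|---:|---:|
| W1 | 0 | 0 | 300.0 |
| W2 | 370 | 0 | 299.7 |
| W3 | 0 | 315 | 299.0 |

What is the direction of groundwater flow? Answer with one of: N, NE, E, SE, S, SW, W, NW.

N

∂h/∂x = (299.7 − 300.0) / (370 − 0) = -0.0008108
∂h/∂y = (299.0 − 300.0) / (315 − 0) = -0.003175
Flow = −∇h = (+0.0008108 east, +0.003175 north), which points north.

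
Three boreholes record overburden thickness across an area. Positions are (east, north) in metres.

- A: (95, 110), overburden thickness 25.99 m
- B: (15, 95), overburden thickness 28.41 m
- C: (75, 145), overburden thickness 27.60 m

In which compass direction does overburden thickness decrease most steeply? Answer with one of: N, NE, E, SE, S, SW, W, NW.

SE

Taking A as reference: B−A = (-80, -15, +2.42); C−A = (-20, 35, +1.61).
Determinant of the coordinate differences = (-80)·35 − (-20)·(-15) = -3100.
∂d/∂x = [(+2.42)·35 − (+1.61)·(-15)] / -3100 = -0.03511
∂d/∂y = [(-80)·(+1.61) − (-20)·(+2.42)] / -3100 = +0.02594
Steepest decrease is along −∇f = (+0.03511 E, -0.02594 N) → southeast.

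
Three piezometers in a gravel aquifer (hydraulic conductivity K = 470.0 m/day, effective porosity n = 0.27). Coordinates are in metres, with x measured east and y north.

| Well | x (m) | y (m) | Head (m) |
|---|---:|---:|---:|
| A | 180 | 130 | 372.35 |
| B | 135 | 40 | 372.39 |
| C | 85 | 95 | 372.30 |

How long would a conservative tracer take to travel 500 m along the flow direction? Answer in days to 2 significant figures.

With h = a·x + b·y + c and A as origin, the differences give:
  (-45)·a + (-90)·b = +0.04
  (-95)·a + (-35)·b = -0.05
Eliminate b (×(-35) and ×(-90), subtract): -6975·a = -5.900 → a = ∂h/∂x = +0.0008459
Back-substitute: b = ∂h/∂y = -0.0008674.
|∇h| = √(0.0008459² + -0.0008674²) = 0.001212
Seepage velocity v = K·i/n = 470.0 × 0.001212 / 0.27 = 2.11 m/day.
t = 500 / 2.11 = 237 days.

240 days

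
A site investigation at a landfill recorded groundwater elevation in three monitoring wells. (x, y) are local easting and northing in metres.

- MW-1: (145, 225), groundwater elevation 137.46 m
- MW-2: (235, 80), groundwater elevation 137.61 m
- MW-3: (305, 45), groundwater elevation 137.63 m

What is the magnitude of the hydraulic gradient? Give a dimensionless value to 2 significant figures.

Taking MW-1 as reference: MW-2−MW-1 = (90, -145, +0.15); MW-3−MW-1 = (160, -180, +0.17).
Determinant of the coordinate differences = 90·(-180) − 160·(-145) = 7000.
∂h/∂x = [(+0.15)·(-180) − (+0.17)·(-145)] / 7000 = -0.0003357
∂h/∂y = [90·(+0.17) − 160·(+0.15)] / 7000 = -0.001243
|∇h| = √(-0.0003357² + -0.001243²) = 0.001288

0.0013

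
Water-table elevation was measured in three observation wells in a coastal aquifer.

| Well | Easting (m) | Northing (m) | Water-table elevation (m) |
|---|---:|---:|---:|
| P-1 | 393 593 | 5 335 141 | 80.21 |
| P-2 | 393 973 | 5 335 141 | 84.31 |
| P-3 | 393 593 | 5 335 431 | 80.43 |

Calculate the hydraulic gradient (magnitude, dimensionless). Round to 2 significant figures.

0.011

∂h/∂x = (84.31 − 80.21) / (393973 − 393593) = +0.01079
∂h/∂y = (80.43 − 80.21) / (5335431 − 5335141) = +0.0007586
|∇h| = √(0.01079² + 0.0007586²) = 0.01082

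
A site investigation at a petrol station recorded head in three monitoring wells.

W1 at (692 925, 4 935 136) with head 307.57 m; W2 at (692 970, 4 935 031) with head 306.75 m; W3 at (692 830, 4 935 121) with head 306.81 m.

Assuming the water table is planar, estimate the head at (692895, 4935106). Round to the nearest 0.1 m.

307.1 m

With h = a·x + b·y + c and W1 as origin, the differences give:
  45·a + (-105)·b = -0.82
  (-95)·a + (-15)·b = -0.76
Eliminate b (×(-15) and ×(-105), subtract): -10650·a = -67.500 → a = ∂h/∂x = +0.006338
Back-substitute: b = ∂h/∂y = +0.01053.
h(692895, 4935106) = 307.57 + (+0.006338)·(-30) + (+0.01053)·(-30) = 307.57 -0.190 -0.316 = 307.064 m.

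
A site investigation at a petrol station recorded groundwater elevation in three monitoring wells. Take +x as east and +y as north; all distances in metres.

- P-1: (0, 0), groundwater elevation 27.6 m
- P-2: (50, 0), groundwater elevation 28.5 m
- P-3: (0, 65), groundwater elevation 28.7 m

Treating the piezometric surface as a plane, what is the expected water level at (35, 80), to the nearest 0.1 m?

29.6 m

∂h/∂x = (28.5 − 27.6) / (50 − 0) = +0.01800
∂h/∂y = (28.7 − 27.6) / (65 − 0) = +0.01692
h(35, 80) = 27.6 + (+0.01800)·(35) + (+0.01692)·(80) = 27.6 +0.630 +1.354 = 29.584 m.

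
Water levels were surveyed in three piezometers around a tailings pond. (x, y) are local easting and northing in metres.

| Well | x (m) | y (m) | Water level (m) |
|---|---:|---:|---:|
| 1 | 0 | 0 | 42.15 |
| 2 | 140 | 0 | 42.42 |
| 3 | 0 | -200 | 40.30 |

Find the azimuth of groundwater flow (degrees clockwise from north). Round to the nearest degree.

∂h/∂x = (42.42 − 42.15) / (140 − 0) = +0.001929
∂h/∂y = (40.30 − 42.15) / (-200 − 0) = +0.009250
Flow direction (−∇h) has components (-0.001929 E, -0.009250 N).
Azimuth = atan2(E, N) = atan2(-0.001929, -0.009250) = 191.8° ≈ 192°.

192°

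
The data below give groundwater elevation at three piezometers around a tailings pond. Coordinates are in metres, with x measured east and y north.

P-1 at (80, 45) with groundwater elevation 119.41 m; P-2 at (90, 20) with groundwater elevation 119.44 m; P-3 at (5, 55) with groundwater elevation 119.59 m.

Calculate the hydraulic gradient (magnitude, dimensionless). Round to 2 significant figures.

0.0035

With h = a·x + b·y + c and P-1 as origin, the differences give:
  10·a + (-25)·b = +0.03
  (-75)·a + 10·b = +0.18
Eliminate b (×10 and ×(-25), subtract): -1775·a = 4.800 → a = ∂h/∂x = -0.002704
Back-substitute: b = ∂h/∂y = -0.002282.
|∇h| = √(-0.002704² + -0.002282²) = 0.003538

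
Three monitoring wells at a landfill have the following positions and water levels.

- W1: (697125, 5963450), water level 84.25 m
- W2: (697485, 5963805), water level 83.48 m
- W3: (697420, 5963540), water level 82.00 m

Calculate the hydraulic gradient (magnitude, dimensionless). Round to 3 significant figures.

With h = a·x + b·y + c and W1 as origin, the differences give:
  360·a + 355·b = -0.77
  295·a + 90·b = -2.25
Eliminate b (×90 and ×355, subtract): -72325·a = 729.450 → a = ∂h/∂x = -0.01009
Back-substitute: b = ∂h/∂y = +0.008059.
|∇h| = √(-0.01009² + 0.008059²) = 0.01291

0.0129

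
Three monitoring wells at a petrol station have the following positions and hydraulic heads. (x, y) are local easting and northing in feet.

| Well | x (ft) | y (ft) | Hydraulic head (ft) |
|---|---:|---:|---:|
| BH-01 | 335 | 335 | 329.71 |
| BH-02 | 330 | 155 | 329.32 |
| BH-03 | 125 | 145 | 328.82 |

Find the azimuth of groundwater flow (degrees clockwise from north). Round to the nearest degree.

228°

Taking BH-01 as reference: BH-02−BH-01 = (-5, -180, -0.39); BH-03−BH-01 = (-210, -190, -0.89).
Determinant of the coordinate differences = (-5)·(-190) − (-210)·(-180) = -36850.
∂h/∂x = [(-0.39)·(-190) − (-0.89)·(-180)] / -36850 = +0.002336
∂h/∂y = [(-5)·(-0.89) − (-210)·(-0.39)] / -36850 = +0.002102
Flow direction (−∇h) has components (-0.002336 E, -0.002102 N).
Azimuth = atan2(E, N) = atan2(-0.002336, -0.002102) = 228.0° ≈ 228°.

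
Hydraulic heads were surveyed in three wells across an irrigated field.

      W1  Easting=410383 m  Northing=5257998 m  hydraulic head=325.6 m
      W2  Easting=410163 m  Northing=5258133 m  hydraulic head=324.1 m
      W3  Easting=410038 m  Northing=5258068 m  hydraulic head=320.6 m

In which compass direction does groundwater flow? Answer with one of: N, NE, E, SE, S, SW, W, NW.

SW

With h = a·x + b·y + c and W1 as origin, the differences give:
  (-220)·a + 135·b = -1.5
  (-345)·a + 70·b = -5.0
Eliminate b (×70 and ×135, subtract): 31175·a = 570.00 → a = ∂h/∂x = +0.01828
Back-substitute: b = ∂h/∂y = +0.01868.
Flow = −∇h = (-0.01828 east, -0.01868 north), which points southwest.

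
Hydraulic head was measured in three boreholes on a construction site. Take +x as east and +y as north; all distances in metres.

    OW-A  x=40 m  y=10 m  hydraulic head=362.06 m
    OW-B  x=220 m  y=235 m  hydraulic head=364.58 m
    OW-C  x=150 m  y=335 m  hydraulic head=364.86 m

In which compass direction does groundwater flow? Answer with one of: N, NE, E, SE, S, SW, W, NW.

With h = a·x + b·y + c and OW-A as origin, the differences give:
  180·a + 225·b = +2.52
  110·a + 325·b = +2.80
Eliminate b (×325 and ×225, subtract): 33750·a = 189.000 → a = ∂h/∂x = +0.005600
Back-substitute: b = ∂h/∂y = +0.006720.
Flow = −∇h = (-0.005600 east, -0.006720 north), which points southwest.

SW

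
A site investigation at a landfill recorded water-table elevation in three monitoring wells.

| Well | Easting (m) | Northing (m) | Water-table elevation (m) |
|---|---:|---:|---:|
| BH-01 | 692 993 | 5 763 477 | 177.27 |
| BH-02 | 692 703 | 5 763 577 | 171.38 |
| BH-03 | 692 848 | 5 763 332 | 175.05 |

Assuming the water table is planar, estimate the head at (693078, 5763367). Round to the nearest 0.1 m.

179.3 m

Taking BH-01 as reference: BH-02−BH-01 = (-290, 100, -5.89); BH-03−BH-01 = (-145, -145, -2.22).
Solve a·Δx + b·Δy = Δh: det = (-290)·(-145) − (-145)·100 = 56550.
∂h/∂x = [(-5.89)·(-145) − (-2.22)·100] / 56550 = +0.01903
∂h/∂y = [(-290)·(-2.22) − (-145)·(-5.89)] / 56550 = -0.003718
h(693078, 5763367) = 177.27 + (+0.01903)·(85) + (-0.003718)·(-110) = 177.27 +1.617 +0.409 = 179.296 m.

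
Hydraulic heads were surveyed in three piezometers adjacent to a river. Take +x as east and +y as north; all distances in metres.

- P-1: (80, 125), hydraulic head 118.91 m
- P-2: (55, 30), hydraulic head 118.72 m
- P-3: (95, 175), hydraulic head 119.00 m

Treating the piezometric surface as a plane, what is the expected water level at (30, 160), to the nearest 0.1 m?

With h = a·x + b·y + c and P-1 as origin, the differences give:
  (-25)·a + (-95)·b = -0.19
  15·a + 50·b = +0.09
Eliminate b (×50 and ×(-95), subtract): 175·a = -0.950 → a = ∂h/∂x = -0.005429
Back-substitute: b = ∂h/∂y = +0.003429.
h(30, 160) = 118.91 + (-0.005429)·(-50) + (+0.003429)·(35) = 118.91 +0.271 +0.120 = 119.301 m.

119.3 m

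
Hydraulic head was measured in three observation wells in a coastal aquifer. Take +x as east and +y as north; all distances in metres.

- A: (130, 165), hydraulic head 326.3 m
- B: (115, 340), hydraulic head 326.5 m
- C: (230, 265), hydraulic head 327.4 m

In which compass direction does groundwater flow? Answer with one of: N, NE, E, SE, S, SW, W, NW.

W

Taking A as reference: B−A = (-15, 175, +0.2); C−A = (100, 100, +1.1).
Determinant of the coordinate differences = (-15)·100 − 100·175 = -19000.
∂h/∂x = [(+0.2)·100 − (+1.1)·175] / -19000 = +0.009079
∂h/∂y = [(-15)·(+1.1) − 100·(+0.2)] / -19000 = +0.001921
Flow = −∇h = (-0.009079 east, -0.001921 north), which points west.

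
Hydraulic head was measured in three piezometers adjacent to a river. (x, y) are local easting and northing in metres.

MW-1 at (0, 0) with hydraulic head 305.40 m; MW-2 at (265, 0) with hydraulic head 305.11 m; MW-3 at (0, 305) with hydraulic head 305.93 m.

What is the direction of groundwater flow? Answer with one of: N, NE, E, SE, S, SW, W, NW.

SE

∂h/∂x = (305.11 − 305.40) / (265 − 0) = -0.001094
∂h/∂y = (305.93 − 305.40) / (305 − 0) = +0.001738
Flow = −∇h = (+0.001094 east, -0.001738 north), which points southeast.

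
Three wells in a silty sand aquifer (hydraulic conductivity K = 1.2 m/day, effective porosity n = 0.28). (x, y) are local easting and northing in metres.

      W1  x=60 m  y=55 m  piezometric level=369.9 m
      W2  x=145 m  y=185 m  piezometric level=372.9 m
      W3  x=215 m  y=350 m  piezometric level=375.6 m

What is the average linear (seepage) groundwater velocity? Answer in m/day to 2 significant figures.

0.13 m/day

Taking W1 as reference: W2−W1 = (85, 130, +3.0); W3−W1 = (155, 295, +5.7).
Determinant of the coordinate differences = 85·295 − 155·130 = 4925.
∂h/∂x = [(+3.0)·295 − (+5.7)·130] / 4925 = +0.02924
∂h/∂y = [85·(+5.7) − 155·(+3.0)] / 4925 = +0.003959
|∇h| = √(0.02924² + 0.003959²) = 0.02951
Seepage velocity v = K·i/n = 1.2 × 0.02951 / 0.28 = 0.1265 m/day.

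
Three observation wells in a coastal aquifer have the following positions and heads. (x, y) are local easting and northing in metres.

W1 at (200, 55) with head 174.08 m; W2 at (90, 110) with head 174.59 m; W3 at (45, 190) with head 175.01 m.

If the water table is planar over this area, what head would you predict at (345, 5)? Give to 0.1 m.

173.5 m

Taking W1 as reference: W2−W1 = (-110, 55, +0.51); W3−W1 = (-155, 135, +0.93).
Determinant of the coordinate differences = (-110)·135 − (-155)·55 = -6325.
∂h/∂x = [(+0.51)·135 − (+0.93)·55] / -6325 = -0.002798
∂h/∂y = [(-110)·(+0.93) − (-155)·(+0.51)] / -6325 = +0.003676
h(345, 5) = 174.08 + (-0.002798)·(145) + (+0.003676)·(-50) = 174.08 -0.406 -0.184 = 173.490 m.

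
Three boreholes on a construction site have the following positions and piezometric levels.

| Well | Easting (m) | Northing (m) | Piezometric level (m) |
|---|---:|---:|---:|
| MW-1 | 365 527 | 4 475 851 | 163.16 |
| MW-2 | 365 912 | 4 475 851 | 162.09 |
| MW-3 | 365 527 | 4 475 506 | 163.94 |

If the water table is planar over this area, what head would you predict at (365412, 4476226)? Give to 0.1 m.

162.6 m

∂h/∂x = (162.09 − 163.16) / (365912 − 365527) = -0.002779
∂h/∂y = (163.94 − 163.16) / (4475506 − 4475851) = -0.002261
h(365412, 4476226) = 163.16 + (-0.002779)·(-115) + (-0.002261)·(375) = 163.16 +0.320 -0.848 = 162.632 m.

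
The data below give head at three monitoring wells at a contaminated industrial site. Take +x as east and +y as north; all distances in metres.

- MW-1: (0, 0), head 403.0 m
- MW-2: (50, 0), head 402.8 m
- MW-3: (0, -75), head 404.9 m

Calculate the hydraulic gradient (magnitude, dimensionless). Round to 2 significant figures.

∂h/∂x = (402.8 − 403.0) / (50 − 0) = -0.004000
∂h/∂y = (404.9 − 403.0) / (-75 − 0) = -0.02533
|∇h| = √(-0.004000² + -0.02533²) = 0.02564

0.026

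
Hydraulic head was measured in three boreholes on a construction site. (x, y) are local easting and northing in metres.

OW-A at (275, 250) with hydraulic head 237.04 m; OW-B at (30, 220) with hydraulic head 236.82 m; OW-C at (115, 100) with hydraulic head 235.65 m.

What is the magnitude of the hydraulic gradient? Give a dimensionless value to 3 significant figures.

Differences from OW-A: to OW-B (Δx, Δy, Δh) = (-245, -30, -0.22); to OW-C = (-160, -150, -1.39).
Determinant of the coordinate differences = (-245)·(-150) − (-160)·(-30) = 31950.
∂h/∂x = [(-0.22)·(-150) − (-1.39)·(-30)] / 31950 = -0.0002723
∂h/∂y = [(-245)·(-1.39) − (-160)·(-0.22)] / 31950 = +0.009557
|∇h| = √(-0.0002723² + 0.009557²) = 0.009561

0.00956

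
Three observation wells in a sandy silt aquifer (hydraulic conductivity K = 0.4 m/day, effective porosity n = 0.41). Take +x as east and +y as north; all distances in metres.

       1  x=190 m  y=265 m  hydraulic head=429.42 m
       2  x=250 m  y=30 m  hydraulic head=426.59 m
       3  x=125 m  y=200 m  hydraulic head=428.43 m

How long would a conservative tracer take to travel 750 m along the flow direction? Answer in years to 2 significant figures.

160 years

Taking 1 as reference: 2−1 = (60, -235, -2.83); 3−1 = (-65, -65, -0.99).
Determinant of the coordinate differences = 60·(-65) − (-65)·(-235) = -19175.
∂h/∂x = [(-2.83)·(-65) − (-0.99)·(-235)] / -19175 = +0.002540
∂h/∂y = [60·(-0.99) − (-65)·(-2.83)] / -19175 = +0.01269
|∇h| = √(0.002540² + 0.01269²) = 0.01294
Seepage velocity v = K·i/n = 0.4 × 0.01294 / 0.41 = 0.01262 m/day.
t = 750 / 0.01262 = 5.943e+04 days = 163 years.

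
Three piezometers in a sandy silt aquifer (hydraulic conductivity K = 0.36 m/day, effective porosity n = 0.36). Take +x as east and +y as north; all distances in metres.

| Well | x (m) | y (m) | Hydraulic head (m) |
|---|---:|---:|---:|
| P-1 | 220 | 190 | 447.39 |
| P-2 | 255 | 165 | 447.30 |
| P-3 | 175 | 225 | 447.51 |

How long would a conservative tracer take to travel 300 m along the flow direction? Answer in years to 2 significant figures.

390 years

Taking P-1 as reference: P-2−P-1 = (35, -25, -0.09); P-3−P-1 = (-45, 35, +0.12).
Solve a·Δx + b·Δy = Δh: det = 35·35 − (-45)·(-25) = 100.
∂h/∂x = [(-0.09)·35 − (+0.12)·(-25)] / 100 = -0.001500
∂h/∂y = [35·(+0.12) − (-45)·(-0.09)] / 100 = +0.001500
|∇h| = √(-0.001500² + 0.001500²) = 0.002121
Seepage velocity v = K·i/n = 0.36 × 0.002121 / 0.36 = 0.002121 m/day.
t = 300 / 0.002121 = 1.414e+05 days = 387 years.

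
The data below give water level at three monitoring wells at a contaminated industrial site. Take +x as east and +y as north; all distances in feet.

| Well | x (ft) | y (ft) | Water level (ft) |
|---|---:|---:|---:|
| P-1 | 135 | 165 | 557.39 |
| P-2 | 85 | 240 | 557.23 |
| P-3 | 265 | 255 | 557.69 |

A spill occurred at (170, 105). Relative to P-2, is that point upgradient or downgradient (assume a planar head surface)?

Three-point gradient (reference P-1): Δ to P-2 = (-50, 75, -0.16), Δ to P-3 = (130, 90, +0.30).
∂h/∂x = +0.002589, ∂h/∂y = -0.0004070 (det = -14250).
Head at (170, 105) = 557.39 + (+0.002589)·(35) + (-0.0004070)·(-60) = 557.51 ft.
That is higher than the 557.23 ft at P-2, so the point is upgradient.

upgradient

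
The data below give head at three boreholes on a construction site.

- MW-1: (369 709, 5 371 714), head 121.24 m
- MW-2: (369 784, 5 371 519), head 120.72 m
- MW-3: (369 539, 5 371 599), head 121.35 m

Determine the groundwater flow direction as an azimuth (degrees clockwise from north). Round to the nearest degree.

135°

Differences from MW-1: to MW-2 (Δx, Δy, Δh) = (75, -195, -0.52); to MW-3 = (-170, -115, +0.11).
Solve a·Δx + b·Δy = Δh: det = 75·(-115) − (-170)·(-195) = -41775.
∂h/∂x = [(-0.52)·(-115) − (+0.11)·(-195)] / -41775 = -0.001945
∂h/∂y = [75·(+0.11) − (-170)·(-0.52)] / -41775 = +0.001919
Flow direction (−∇h) has components (+0.001945 E, -0.001919 N).
Azimuth = atan2(E, N) = atan2(+0.001945, -0.001919) = 134.6° ≈ 135°.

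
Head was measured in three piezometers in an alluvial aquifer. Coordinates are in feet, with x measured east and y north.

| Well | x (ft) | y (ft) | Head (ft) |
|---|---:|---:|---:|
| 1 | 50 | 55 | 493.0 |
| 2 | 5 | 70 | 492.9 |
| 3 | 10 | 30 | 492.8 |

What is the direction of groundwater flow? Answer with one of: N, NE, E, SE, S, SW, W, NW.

SW

With h = a·x + b·y + c and 1 as origin, the differences give:
  (-45)·a + 15·b = -0.1
  (-40)·a + (-25)·b = -0.2
Eliminate b (×(-25) and ×15, subtract): 1725·a = 5.50 → a = ∂h/∂x = +0.003188
Back-substitute: b = ∂h/∂y = +0.002899.
Flow = −∇h = (-0.003188 east, -0.002899 north), which points southwest.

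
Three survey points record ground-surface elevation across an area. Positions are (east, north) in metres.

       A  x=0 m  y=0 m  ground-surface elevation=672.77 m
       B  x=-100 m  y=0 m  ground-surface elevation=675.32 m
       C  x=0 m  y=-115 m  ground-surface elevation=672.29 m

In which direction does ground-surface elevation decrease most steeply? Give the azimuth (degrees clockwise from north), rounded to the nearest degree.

∂z/∂x = (675.32 − 672.77) / (-100 − 0) = -0.02550
∂z/∂y = (672.29 − 672.77) / (-115 − 0) = +0.004174
Steepest decrease is along −∇f: components (+0.02550 E, -0.004174 N).
Azimuth = atan2(+0.02550, -0.004174) = 99.3° ≈ 099°.

099°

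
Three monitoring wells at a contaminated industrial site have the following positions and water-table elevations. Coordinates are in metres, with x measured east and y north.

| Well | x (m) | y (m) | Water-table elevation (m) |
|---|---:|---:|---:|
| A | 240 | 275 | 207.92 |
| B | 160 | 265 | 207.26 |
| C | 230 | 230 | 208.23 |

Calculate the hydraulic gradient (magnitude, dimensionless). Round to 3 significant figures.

0.0130

Differences from A: to B (Δx, Δy, Δh) = (-80, -10, -0.66); to C = (-10, -45, +0.31).
Solve a·Δx + b·Δy = Δh: det = (-80)·(-45) − (-10)·(-10) = 3500.
∂h/∂x = [(-0.66)·(-45) − (+0.31)·(-10)] / 3500 = +0.009371
∂h/∂y = [(-80)·(+0.31) − (-10)·(-0.66)] / 3500 = -0.008971
|∇h| = √(0.009371² + -0.008971²) = 0.01297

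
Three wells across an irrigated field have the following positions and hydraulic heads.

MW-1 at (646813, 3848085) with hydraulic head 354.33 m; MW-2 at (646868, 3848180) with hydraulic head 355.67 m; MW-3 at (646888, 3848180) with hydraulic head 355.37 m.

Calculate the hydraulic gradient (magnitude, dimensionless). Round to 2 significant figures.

0.027

Taking MW-1 as reference: MW-2−MW-1 = (55, 95, +1.34); MW-3−MW-1 = (75, 95, +1.04).
Determinant of the coordinate differences = 55·95 − 75·95 = -1900.
∂h/∂x = [(+1.34)·95 − (+1.04)·95] / -1900 = -0.01500
∂h/∂y = [55·(+1.04) − 75·(+1.34)] / -1900 = +0.02279
|∇h| = √(-0.01500² + 0.02279²) = 0.02728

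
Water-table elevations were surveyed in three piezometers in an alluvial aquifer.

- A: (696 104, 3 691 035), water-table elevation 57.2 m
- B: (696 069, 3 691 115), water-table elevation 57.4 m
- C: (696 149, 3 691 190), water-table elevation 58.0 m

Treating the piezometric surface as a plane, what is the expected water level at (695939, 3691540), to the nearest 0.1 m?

Differences from A: to B (Δx, Δy, Δh) = (-35, 80, +0.2); to C = (45, 155, +0.8).
Solve a·Δx + b·Δy = Δh: det = (-35)·155 − 45·80 = -9025.
∂h/∂x = [(+0.2)·155 − (+0.8)·80] / -9025 = +0.003657
∂h/∂y = [(-35)·(+0.8) − 45·(+0.2)] / -9025 = +0.004100
h(695939, 3691540) = 57.2 + (+0.003657)·(-165) + (+0.004100)·(505) = 57.2 -0.603 +2.070 = 58.667 m.

58.7 m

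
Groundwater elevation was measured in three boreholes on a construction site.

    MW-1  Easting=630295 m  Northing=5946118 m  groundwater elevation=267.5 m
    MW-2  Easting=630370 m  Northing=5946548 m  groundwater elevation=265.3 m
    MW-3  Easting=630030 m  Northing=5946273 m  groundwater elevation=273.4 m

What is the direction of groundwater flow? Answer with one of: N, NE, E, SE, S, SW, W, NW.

With h = a·x + b·y + c and MW-1 as origin, the differences give:
  75·a + 430·b = -2.2
  (-265)·a + 155·b = +5.9
Eliminate b (×155 and ×430, subtract): 125575·a = -2878.00 → a = ∂h/∂x = -0.02292
Back-substitute: b = ∂h/∂y = -0.001119.
Flow = −∇h = (+0.02292 east, +0.001119 north), which points east.

E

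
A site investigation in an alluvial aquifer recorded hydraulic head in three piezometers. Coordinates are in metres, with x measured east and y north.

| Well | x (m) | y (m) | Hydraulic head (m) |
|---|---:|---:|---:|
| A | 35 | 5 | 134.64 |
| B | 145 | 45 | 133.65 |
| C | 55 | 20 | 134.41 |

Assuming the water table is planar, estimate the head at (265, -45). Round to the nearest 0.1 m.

Taking A as reference: B−A = (110, 40, -0.99); C−A = (20, 15, -0.23).
Solve a·Δx + b·Δy = Δh: det = 110·15 − 20·40 = 850.
∂h/∂x = [(-0.99)·15 − (-0.23)·40] / 850 = -0.006647
∂h/∂y = [110·(-0.23) − 20·(-0.99)] / 850 = -0.006471
h(265, -45) = 134.64 + (-0.006647)·(230) + (-0.006471)·(-50) = 134.64 -1.529 +0.324 = 133.435 m.

133.4 m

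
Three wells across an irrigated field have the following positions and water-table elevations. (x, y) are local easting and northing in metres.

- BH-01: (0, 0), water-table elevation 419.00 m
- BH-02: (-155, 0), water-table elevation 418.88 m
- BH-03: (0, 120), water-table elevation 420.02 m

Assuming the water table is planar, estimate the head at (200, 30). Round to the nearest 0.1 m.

∂h/∂x = (418.88 − 419.00) / (-155 − 0) = +0.0007742
∂h/∂y = (420.02 − 419.00) / (120 − 0) = +0.008500
h(200, 30) = 419.00 + (+0.0007742)·(200) + (+0.008500)·(30) = 419.00 +0.155 +0.255 = 419.410 m.

419.4 m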